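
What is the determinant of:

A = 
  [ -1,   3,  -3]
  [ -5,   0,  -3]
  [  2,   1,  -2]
Cofactor expansion along row 1:
det(A) = (-1)·((0)(-2) - (-3)(1)) - (3)·((-5)(-2) - (-3)(2)) + (-3)·((-5)(1) - (0)(2))
  = (-1)(3) - (3)(16) + (-3)(-5)
  = -36

det(A) = -36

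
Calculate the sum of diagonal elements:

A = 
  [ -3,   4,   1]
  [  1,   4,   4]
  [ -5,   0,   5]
6

tr(A) = -3 + 4 + 5 = 6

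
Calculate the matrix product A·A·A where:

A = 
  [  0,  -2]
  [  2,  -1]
A^3 = 
  [  4,   6]
  [ -6,   7]

A² = A·A:
A²[1,1] = (0)(0) + (-2)(2) = -4
A²[1,2] = (0)(-2) + (-2)(-1) = 2
A²[2,1] = (2)(0) + (-1)(2) = -2
A²[2,2] = (2)(-2) + (-1)(-1) = -3
A² = 
  [ -4,   2]
  [ -2,  -3]

A^3 = A^2·A:
A^3[1,1] = (-4)(0) + (2)(2) = 4
A^3[1,2] = (-4)(-2) + (2)(-1) = 6
A^3[2,1] = (-2)(0) + (-3)(2) = -6
A^3[2,2] = (-2)(-2) + (-3)(-1) = 7
A^3 = 
  [  4,   6]
  [ -6,   7]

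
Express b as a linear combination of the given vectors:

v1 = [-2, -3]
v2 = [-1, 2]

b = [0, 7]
c1 = -1, c2 = 2

b = -1·v1 + 2·v2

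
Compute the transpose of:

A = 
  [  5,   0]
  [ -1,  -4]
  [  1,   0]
Aᵀ = 
  [  5,  -1,   1]
  [  0,  -4,   0]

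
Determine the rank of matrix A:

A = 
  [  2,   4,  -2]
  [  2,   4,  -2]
Row reduce:
R2 → R2 - (1)·R1
REF = 
  [  2,   4,  -2]
  [  0,   0,   0]
Pivot columns: 1 → 1 pivot.

rank(A) = 1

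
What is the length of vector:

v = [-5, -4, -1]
6.481

||v||₂ = √((-5)² + (-4)² + (-1)²) = √42 = 6.481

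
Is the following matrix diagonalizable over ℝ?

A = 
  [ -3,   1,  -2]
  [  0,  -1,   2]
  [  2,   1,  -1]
No

Characteristic polynomial: det(λI - A) = λ³ + 5λ² + 9λ - 3
By the rational root theorem any rational root is an integer dividing 3; none of those is a root, so p(λ) has no rational roots and hence (being an irreducible cubic) no repeated roots.
Discriminant of the cubic: Δ = -2064
Δ < 0 ⇒ one real eigenvalue and a complex-conjugate pair: λ ≈ -2.643 + 1.877i, -2.643 - 1.877i, 0.2855
Has complex eigenvalues (not diagonalizable over ℝ).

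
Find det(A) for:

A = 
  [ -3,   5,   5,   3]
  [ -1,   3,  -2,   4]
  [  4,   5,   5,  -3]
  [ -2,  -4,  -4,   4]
-460

Cofactor expansion along row 1: det(A) = a₁₁M₁₁ - a₁₂M₁₂ + a₁₃M₁₃ - a₁₄M₁₄

M₁₁ = det[[3, -2, 4]; [5, 5, -3]; [-4, -4, 4]]
  = (3)·((5)(4) - (-3)(-4)) - (-2)·((5)(4) - (-3)(-4)) + (4)·((5)(-4) - (5)(-4))
  = (3)(8) - (-2)(8) + (4)(0)
  = 40
M₁₂ = det[[-1, -2, 4]; [4, 5, -3]; [-2, -4, 4]]
  = (-1)·((5)(4) - (-3)(-4)) - (-2)·((4)(4) - (-3)(-2)) + (4)·((4)(-4) - (5)(-2))
  = (-1)(8) - (-2)(10) + (4)(-6)
  = -12
M₁₃ = det[[-1, 3, 4]; [4, 5, -3]; [-2, -4, 4]]
  = (-1)·((5)(4) - (-3)(-4)) - (3)·((4)(4) - (-3)(-2)) + (4)·((4)(-4) - (5)(-2))
  = (-1)(8) - (3)(10) + (4)(-6)
  = -62
M₁₄ = det[[-1, 3, -2]; [4, 5, 5]; [-2, -4, -4]]
  = (-1)·((5)(-4) - (5)(-4)) - (3)·((4)(-4) - (5)(-2)) + (-2)·((4)(-4) - (5)(-2))
  = (-1)(0) - (3)(-6) + (-2)(-6)
  = 30

det(A) = (-3)(40) - (5)(-12) + (5)(-62) - (3)(30) = -460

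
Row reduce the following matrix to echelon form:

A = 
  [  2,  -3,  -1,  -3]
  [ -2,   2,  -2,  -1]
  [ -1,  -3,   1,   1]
Row operations:
R2 → R2 + (1)·R1
R3 → R3 + (1/2)·R1
R3 → R3 - (9/2)·R2

Resulting echelon form:
REF = 
  [   2,   -3,   -1,   -3]
  [   0,   -1,   -3,   -4]
  [   0,    0,   14, 35/2]

Rank = 3 (number of non-zero pivot rows).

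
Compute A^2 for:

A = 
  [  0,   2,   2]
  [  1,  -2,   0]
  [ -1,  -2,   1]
A² = A·A:
A²[1,1] = (0)(0) + (2)(1) + (2)(-1) = 0
A²[1,2] = (0)(2) + (2)(-2) + (2)(-2) = -8
A²[1,3] = (0)(2) + (2)(0) + (2)(1) = 2
A²[2,1] = (1)(0) + (-2)(1) + (0)(-1) = -2
A²[2,2] = (1)(2) + (-2)(-2) + (0)(-2) = 6
A²[2,3] = (1)(2) + (-2)(0) + (0)(1) = 2
A²[3,1] = (-1)(0) + (-2)(1) + (1)(-1) = -3
A²[3,2] = (-1)(2) + (-2)(-2) + (1)(-2) = 0
A²[3,3] = (-1)(2) + (-2)(0) + (1)(1) = -1
A² = 
  [  0,  -8,   2]
  [ -2,   6,   2]
  [ -3,   0,  -1]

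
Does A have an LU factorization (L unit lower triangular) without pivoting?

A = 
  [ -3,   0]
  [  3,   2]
Yes.
A[1,1] = -3 ≠ 0, so Gaussian elimination proceeds without a row swap: multiplier ℓ₂₁ = (3)/(-3) = -1, and U[2,2] = 2 - (-1)(0) = 2.
L = 
  [  1,   0]
  [ -1,   1]
U = 
  [ -3,   0]
  [  0,   2]
Check row 2 of LU: [(-1)(-3), (-1)(0) + 2] = [3, 2] = row 2 of A ✓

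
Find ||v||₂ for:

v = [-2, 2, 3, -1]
4.243

||v||₂ = √((-2)² + (2)² + (3)² + (-1)²) = √18 = 4.243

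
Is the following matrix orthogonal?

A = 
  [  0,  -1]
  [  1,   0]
Yes

AᵀA = 
  [  1,   0]
  [  0,   1]
= I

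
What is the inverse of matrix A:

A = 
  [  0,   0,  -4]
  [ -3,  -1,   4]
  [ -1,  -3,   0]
det(A) = (0)·((-1)(0) - (4)(-3)) - (0)·((-3)(0) - (4)(-1)) + (-4)·((-3)(-3) - (-1)(-1))
  = (0)(12) - (0)(4) + (-4)(8)
  = -32
det(A) = -32 ≠ 0, so A is invertible.

Cofactors Cᵢⱼ = (-1)ⁱ⁺ʲ·Mᵢⱼ:
C = 
  [ 12,  -4,   8]
  [ 12,  -4,   0]
  [ -4,  12,   0]

adj(A) = Cᵀ:
adj(A) = 
  [ 12,  12,  -4]
  [ -4,  -4,  12]
  [  8,   0,   0]

A⁻¹ = (-1/32) · adj(A):
A⁻¹ = 
  [-3/8, -3/8,  1/8]
  [ 1/8,  1/8, -3/8]
  [-1/4,    0,    0]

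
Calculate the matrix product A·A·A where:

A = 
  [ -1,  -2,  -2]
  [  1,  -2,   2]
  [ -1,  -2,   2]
A^3 = 
  [ 15, -10,   6]
  [  5,  18,   2]
  [  3,  -2,  14]

A² = A·A:
A²[1,1] = (-1)(-1) + (-2)(1) + (-2)(-1) = 1
A²[1,2] = (-1)(-2) + (-2)(-2) + (-2)(-2) = 10
A²[1,3] = (-1)(-2) + (-2)(2) + (-2)(2) = -6
A²[2,1] = (1)(-1) + (-2)(1) + (2)(-1) = -5
A²[2,2] = (1)(-2) + (-2)(-2) + (2)(-2) = -2
A²[2,3] = (1)(-2) + (-2)(2) + (2)(2) = -2
A²[3,1] = (-1)(-1) + (-2)(1) + (2)(-1) = -3
A²[3,2] = (-1)(-2) + (-2)(-2) + (2)(-2) = 2
A²[3,3] = (-1)(-2) + (-2)(2) + (2)(2) = 2
A² = 
  [  1,  10,  -6]
  [ -5,  -2,  -2]
  [ -3,   2,   2]

A^3 = A^2·A:
A^3[1,1] = (1)(-1) + (10)(1) + (-6)(-1) = 15
A^3[1,2] = (1)(-2) + (10)(-2) + (-6)(-2) = -10
A^3[1,3] = (1)(-2) + (10)(2) + (-6)(2) = 6
A^3[2,1] = (-5)(-1) + (-2)(1) + (-2)(-1) = 5
A^3[2,2] = (-5)(-2) + (-2)(-2) + (-2)(-2) = 18
A^3[2,3] = (-5)(-2) + (-2)(2) + (-2)(2) = 2
A^3[3,1] = (-3)(-1) + (2)(1) + (2)(-1) = 3
A^3[3,2] = (-3)(-2) + (2)(-2) + (2)(-2) = -2
A^3[3,3] = (-3)(-2) + (2)(2) + (2)(2) = 14
A^3 = 
  [ 15, -10,   6]
  [  5,  18,   2]
  [  3,  -2,  14]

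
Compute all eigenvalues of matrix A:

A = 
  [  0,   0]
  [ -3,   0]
tr(A) = 0, det(A) = 0
Characteristic polynomial: λ² - tr(A)λ + det(A) = λ²
λ² = λ²

λ = 0, 0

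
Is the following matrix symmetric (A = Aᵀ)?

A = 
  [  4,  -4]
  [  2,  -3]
No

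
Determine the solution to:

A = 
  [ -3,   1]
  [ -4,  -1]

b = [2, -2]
Row reduce the augmented matrix [A|b]:
R2 → R2 - (4/3)·R1
REF = 
  [   -3,     1,     2]
  [    0,  -7/3, -14/3]

Back-substitution:
x₂ = (-14/3) / (-7/3) = 2
x₁ = (2 - (1)(2)) / (-3) = 0

x = [0, 2]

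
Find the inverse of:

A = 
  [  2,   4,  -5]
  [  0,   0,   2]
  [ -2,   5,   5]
det(A) = (2)·((0)(5) - (2)(5)) - (4)·((0)(5) - (2)(-2)) + (-5)·((0)(5) - (0)(-2))
  = (2)(-10) - (4)(4) + (-5)(0)
  = -36
det(A) = -36 ≠ 0, so A is invertible.

Cofactors Cᵢⱼ = (-1)ⁱ⁺ʲ·Mᵢⱼ:
C = 
  [-10,  -4,   0]
  [-45,   0, -18]
  [  8,  -4,   0]

adj(A) = Cᵀ:
adj(A) = 
  [-10, -45,   8]
  [ -4,   0,  -4]
  [  0, -18,   0]

A⁻¹ = (-1/36) · adj(A):
A⁻¹ = 
  [5/18,  5/4, -2/9]
  [ 1/9,    0,  1/9]
  [   0,  1/2,    0]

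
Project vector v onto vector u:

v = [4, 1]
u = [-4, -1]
proj_u(v) = [4, 1]

v·u = (4)(-4) + (1)(-1) = -17
u·u = (-4)² + (-1)² = 17
proj_u(v) = (v·u / u·u) × u = (-17/17) × u = (-1) × u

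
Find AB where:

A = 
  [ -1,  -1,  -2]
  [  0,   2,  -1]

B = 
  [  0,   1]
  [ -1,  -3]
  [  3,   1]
AB = 
  [ -5,   0]
  [ -5,  -7]

A is 2×3 and B is 3×2, so AB is 2×2. Each entry is (row of A)·(column of B):
AB[1,1] = (-1)(0) + (-1)(-1) + (-2)(3) = -5
AB[1,2] = (-1)(1) + (-1)(-3) + (-2)(1) = 0
AB[2,1] = (0)(0) + (2)(-1) + (-1)(3) = -5
AB[2,2] = (0)(1) + (2)(-3) + (-1)(1) = -7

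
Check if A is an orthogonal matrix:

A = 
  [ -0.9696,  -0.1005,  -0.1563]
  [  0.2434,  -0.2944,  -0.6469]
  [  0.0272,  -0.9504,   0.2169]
No

AᵀA = 
  [  1.0001,  -0.0001,   0]
  [ -0.0001,   1,   0]
  [  0,   0,   0.4900]
≠ I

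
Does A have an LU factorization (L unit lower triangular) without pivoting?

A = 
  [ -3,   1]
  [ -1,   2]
Yes.
A[1,1] = -3 ≠ 0, so Gaussian elimination proceeds without a row swap: multiplier ℓ₂₁ = (-1)/(-3) = 1/3, and U[2,2] = 2 - (1/3)(1) = 5/3.
L = 
  [  1,   0]
  [1/3,   1]
U = 
  [ -3,   1]
  [  0, 5/3]
Check row 2 of LU: [(1/3)(-3), (1/3)(1) + (5/3)] = [-1, 2] = row 2 of A ✓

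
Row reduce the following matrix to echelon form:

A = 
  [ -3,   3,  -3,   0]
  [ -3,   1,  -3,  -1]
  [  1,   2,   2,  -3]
Row operations:
R2 → R2 - (1)·R1
R3 → R3 + (1/3)·R1
R3 → R3 + (3/2)·R2

Resulting echelon form:
REF = 
  [  -3,    3,   -3,    0]
  [   0,   -2,    0,   -1]
  [   0,    0,    1, -9/2]

Rank = 3 (number of non-zero pivot rows).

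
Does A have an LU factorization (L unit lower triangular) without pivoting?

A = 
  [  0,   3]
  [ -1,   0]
No.
A[1,1] = 0 but A[2,1] = -1 ≠ 0. Any LU with L unit lower triangular has (LU)[1,1] = U[1,1] and (LU)[2,1] = L[2,1]·U[1,1]; matching A forces U[1,1] = 0, which then forces (LU)[2,1] = 0 ≠ -1. A row swap (pivoting) is required.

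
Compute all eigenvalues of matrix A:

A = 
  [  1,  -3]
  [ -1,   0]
λ = (1 + √13)/2, (1 - √13)/2  (≈ 2.303, -1.303)

tr(A) = 1, det(A) = -3
Characteristic polynomial: λ² - tr(A)λ + det(A) = λ² - λ - 3
λ² - λ - 3 = 0  ⇒  λ = (1 ± √((-1)² - 4·(-3)))/2 = (1 ± √(13))/2
  = (1 + √13)/2,  (1 - √13)/2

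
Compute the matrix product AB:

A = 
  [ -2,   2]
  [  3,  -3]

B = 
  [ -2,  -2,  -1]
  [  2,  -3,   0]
A is 2×2 and B is 2×3, so AB is 2×3. Each entry is (row of A)·(column of B):
AB[1,1] = (-2)(-2) + (2)(2) = 8
AB[1,2] = (-2)(-2) + (2)(-3) = -2
AB[1,3] = (-2)(-1) + (2)(0) = 2
AB[2,1] = (3)(-2) + (-3)(2) = -12
AB[2,2] = (3)(-2) + (-3)(-3) = 3
AB[2,3] = (3)(-1) + (-3)(0) = -3

AB = 
  [  8,  -2,   2]
  [-12,   3,  -3]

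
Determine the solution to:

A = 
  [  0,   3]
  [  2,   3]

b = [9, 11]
Row reduce the augmented matrix [A|b]:
Swap R1 ↔ R2
REF = 
  [  2,   3,  11]
  [  0,   3,   9]

Back-substitution:
x₂ = 9 / 3 = 3
x₁ = (11 - (3)(3)) / 2 = 1

x = [1, 3]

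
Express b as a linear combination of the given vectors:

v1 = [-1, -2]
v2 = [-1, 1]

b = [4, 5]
c1 = -3, c2 = -1

b = -3·v1 + -1·v2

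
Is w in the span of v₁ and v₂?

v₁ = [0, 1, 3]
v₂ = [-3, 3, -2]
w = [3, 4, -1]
No

Form the augmented matrix and row-reduce:
[v₁|v₂|w] = 
  [  0,  -3,   3]
  [  1,   3,   4]
  [  3,  -2,  -1]
Swap R1 ↔ R2
R3 → R3 - (3)·R1
R3 → R3 - (11/3)·R2
REF = 
  [  1,   3,   4]
  [  0,  -3,   3]
  [  0,   0, -24]

Row 3 reads [0 0 | -24], i.e. 0 = -24, so the system is inconsistent and w ∉ span{v₁, v₂}.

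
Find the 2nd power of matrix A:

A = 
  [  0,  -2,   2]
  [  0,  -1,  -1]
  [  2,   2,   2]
A² = A·A:
A²[1,1] = (0)(0) + (-2)(0) + (2)(2) = 4
A²[1,2] = (0)(-2) + (-2)(-1) + (2)(2) = 6
A²[1,3] = (0)(2) + (-2)(-1) + (2)(2) = 6
A²[2,1] = (0)(0) + (-1)(0) + (-1)(2) = -2
A²[2,2] = (0)(-2) + (-1)(-1) + (-1)(2) = -1
A²[2,3] = (0)(2) + (-1)(-1) + (-1)(2) = -1
A²[3,1] = (2)(0) + (2)(0) + (2)(2) = 4
A²[3,2] = (2)(-2) + (2)(-1) + (2)(2) = -2
A²[3,3] = (2)(2) + (2)(-1) + (2)(2) = 6
A² = 
  [  4,   6,   6]
  [ -2,  -1,  -1]
  [  4,  -2,   6]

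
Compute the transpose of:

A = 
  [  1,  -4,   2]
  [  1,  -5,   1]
Aᵀ = 
  [  1,   1]
  [ -4,  -5]
  [  2,   1]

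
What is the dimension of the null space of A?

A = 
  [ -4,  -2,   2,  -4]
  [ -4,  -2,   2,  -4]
nullity(A) = 3

Row reduce:
R2 → R2 - (1)·R1
REF = 
  [ -4,  -2,   2,  -4]
  [  0,   0,   0,   0]
Pivot columns: 1 → 1 pivot.
rank(A) = 1, so nullity(A) = 4 - 1 = 3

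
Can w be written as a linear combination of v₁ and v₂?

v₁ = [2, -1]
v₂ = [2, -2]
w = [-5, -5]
Yes

Form the augmented matrix and row-reduce:
[v₁|v₂|w] = 
  [  2,   2,  -5]
  [ -1,  -2,  -5]
R2 → R2 + (1/2)·R1
REF = 
  [    2,     2,    -5]
  [    0,    -1, -15/2]

No row of the form [0 0 | nonzero], so the system is consistent. Back-substitution gives c₁ = -10, c₂ = 15/2: w = (-10)·v₁ + (15/2)·v₂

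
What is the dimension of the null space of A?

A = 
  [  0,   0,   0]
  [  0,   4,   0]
nullity(A) = 2

Row reduce:
Swap R1 ↔ R2
REF = 
  [  0,   4,   0]
  [  0,   0,   0]
Pivot columns: 2 → 1 pivot.
rank(A) = 1, so nullity(A) = 3 - 1 = 2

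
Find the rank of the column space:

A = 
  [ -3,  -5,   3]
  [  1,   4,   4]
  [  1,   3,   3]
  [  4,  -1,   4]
dim(Col(A)) = 3

Row reduce:
R2 → R2 + (1/3)·R1
R3 → R3 + (1/3)·R1
R4 → R4 + (4/3)·R1
R3 → R3 - (4/7)·R2
R4 → R4 + (23/7)·R2
R4 → R4 - (171/8)·R3
REF = 
  [ -3,  -5,   3]
  [  0, 7/3,   5]
  [  0,   0, 8/7]
  [  0,   0,   0]
Pivot columns: 1, 2, 3 → 3 pivots.
dim(Col(A)) = number of pivot columns = 3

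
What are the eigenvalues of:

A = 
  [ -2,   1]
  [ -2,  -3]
λ = (-5 + i√7)/2, (-5 - i√7)/2  (≈ -2.5 + 1.323i, -2.5 - 1.323i)

tr(A) = -5, det(A) = 8
Characteristic polynomial: λ² - tr(A)λ + det(A) = λ² + 5λ + 8
λ² + 5λ + 8 = 0  ⇒  λ = (-5 ± √((5)² - 4·(8)))/2 = (-5 ± √(-7))/2
  = (-5 + i√7)/2,  (-5 - i√7)/2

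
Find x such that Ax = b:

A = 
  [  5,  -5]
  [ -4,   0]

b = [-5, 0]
Row reduce the augmented matrix [A|b]:
R2 → R2 + (4/5)·R1
REF = 
  [  5,  -5,  -5]
  [  0,  -4,  -4]

Back-substitution:
x₂ = (-4) / (-4) = 1
x₁ = (-5 - (-5)(1)) / 5 = 0

x = [0, 1]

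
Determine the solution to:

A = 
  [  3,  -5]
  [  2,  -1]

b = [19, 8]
Row reduce the augmented matrix [A|b]:
R2 → R2 - (2/3)·R1
REF = 
  [    3,    -5,    19]
  [    0,   7/3, -14/3]

Back-substitution:
x₂ = (-14/3) / (7/3) = -2
x₁ = (19 - (-5)(-2)) / 3 = 3

x = [3, -2]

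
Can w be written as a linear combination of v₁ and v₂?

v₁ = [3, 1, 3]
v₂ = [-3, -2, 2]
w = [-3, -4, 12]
Yes

Form the augmented matrix and row-reduce:
[v₁|v₂|w] = 
  [  3,  -3,  -3]
  [  1,  -2,  -4]
  [  3,   2,  12]
R2 → R2 - (1/3)·R1
R3 → R3 - (1)·R1
R3 → R3 + (5)·R2
REF = 
  [  3,  -3,  -3]
  [  0,  -1,  -3]
  [  0,   0,   0]

No row of the form [0 0 | nonzero], so the system is consistent. Back-substitution gives c₁ = 2, c₂ = 3: w = (2)·v₁ + (3)·v₂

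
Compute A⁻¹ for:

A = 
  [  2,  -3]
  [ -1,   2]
det(A) = (2)(2) - (-3)(-1) = 1
For a 2×2 matrix, A⁻¹ = (1/det(A)) · [[d, -b], [-c, a]]
    = (1) · [[2, 3], [1, 2]]

A⁻¹ = 
  [  2,   3]
  [  1,   2]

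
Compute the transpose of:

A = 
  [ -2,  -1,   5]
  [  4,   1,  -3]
Aᵀ = 
  [ -2,   4]
  [ -1,   1]
  [  5,  -3]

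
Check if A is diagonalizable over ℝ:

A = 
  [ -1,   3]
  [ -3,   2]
No

tr(A) = 1, det(A) = 7
Characteristic polynomial: λ² - tr(A)λ + det(A) = λ² - λ + 7
λ² - λ + 7 = 0  ⇒  λ = (1 ± √((-1)² - 4·(7)))/2 = (1 ± √(-27))/2
  = (1 + 3i√3)/2,  (1 - 3i√3)/2
Eigenvalues: (1 + 3i√3)/2, (1 - 3i√3)/2  (≈ 0.5 + 2.598i, 0.5 - 2.598i)
Has complex eigenvalues (not diagonalizable over ℝ).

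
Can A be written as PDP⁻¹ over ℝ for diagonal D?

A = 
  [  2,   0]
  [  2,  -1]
Yes

tr(A) = 1, det(A) = -2
Characteristic polynomial: λ² - tr(A)λ + det(A) = λ² - λ - 2
λ² - λ - 2 = (λ + 1)(λ - 2)
Eigenvalues: 2, -1
λ=-1: alg. mult. = 1, geom. mult. = 2 - rank(A - (-1)I) = 2 - 1 = 1
λ=2: alg. mult. = 1, geom. mult. = 2 - rank(A - (2)I) = 2 - 1 = 1
Sum of geometric multiplicities equals n, so A has n independent eigenvectors.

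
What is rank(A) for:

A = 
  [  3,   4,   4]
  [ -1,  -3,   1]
Row reduce:
R2 → R2 + (1/3)·R1
REF = 
  [   3,    4,    4]
  [   0, -5/3,  7/3]
Pivot columns: 1, 2 → 2 pivots.

rank(A) = 2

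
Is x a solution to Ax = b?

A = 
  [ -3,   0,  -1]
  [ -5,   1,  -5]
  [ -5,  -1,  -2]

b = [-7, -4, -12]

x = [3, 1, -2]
Yes

Ax = [-7, -4, -12] = b ✓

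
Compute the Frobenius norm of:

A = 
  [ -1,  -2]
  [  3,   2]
||A||_F = 4.243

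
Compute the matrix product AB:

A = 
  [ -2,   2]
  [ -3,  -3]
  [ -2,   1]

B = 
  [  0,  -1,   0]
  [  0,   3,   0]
AB = 
  [  0,   8,   0]
  [  0,  -6,   0]
  [  0,   5,   0]

A is 3×2 and B is 2×3, so AB is 3×3. Each entry is (row of A)·(column of B):
AB[1,1] = (-2)(0) + (2)(0) = 0
AB[1,2] = (-2)(-1) + (2)(3) = 8
AB[1,3] = (-2)(0) + (2)(0) = 0
AB[2,1] = (-3)(0) + (-3)(0) = 0
AB[2,2] = (-3)(-1) + (-3)(3) = -6
AB[2,3] = (-3)(0) + (-3)(0) = 0
AB[3,1] = (-2)(0) + (1)(0) = 0
AB[3,2] = (-2)(-1) + (1)(3) = 5
AB[3,3] = (-2)(0) + (1)(0) = 0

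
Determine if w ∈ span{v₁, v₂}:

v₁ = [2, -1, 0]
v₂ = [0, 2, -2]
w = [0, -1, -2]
No

Form the augmented matrix and row-reduce:
[v₁|v₂|w] = 
  [  2,   0,   0]
  [ -1,   2,  -1]
  [  0,  -2,  -2]
R2 → R2 + (1/2)·R1
R3 → R3 + (1)·R2
REF = 
  [  2,   0,   0]
  [  0,   2,  -1]
  [  0,   0,  -3]

Row 3 reads [0 0 | -3], i.e. 0 = -3, so the system is inconsistent and w ∉ span{v₁, v₂}.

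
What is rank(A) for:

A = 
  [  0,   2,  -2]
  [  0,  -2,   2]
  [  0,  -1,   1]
Row reduce:
R2 → R2 + (1)·R1
R3 → R3 + (1/2)·R1
REF = 
  [  0,   2,  -2]
  [  0,   0,   0]
  [  0,   0,   0]
Pivot columns: 2 → 1 pivot.

rank(A) = 1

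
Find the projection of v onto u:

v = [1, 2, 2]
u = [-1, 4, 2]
proj_u(v) = [-11/21, 44/21, 22/21]

v·u = (1)(-1) + (2)(4) + (2)(2) = 11
u·u = (-1)² + (4)² + (2)² = 21
proj_u(v) = (v·u / u·u) × u = (11/21) × u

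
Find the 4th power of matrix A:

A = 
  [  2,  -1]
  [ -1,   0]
A^4 = 
  [ 29, -12]
  [-12,   5]

A² = A·A:
A²[1,1] = (2)(2) + (-1)(-1) = 5
A²[1,2] = (2)(-1) + (-1)(0) = -2
A²[2,1] = (-1)(2) + (0)(-1) = -2
A²[2,2] = (-1)(-1) + (0)(0) = 1
A² = 
  [  5,  -2]
  [ -2,   1]

A^3 = A^2·A:
A^3[1,1] = (5)(2) + (-2)(-1) = 12
A^3[1,2] = (5)(-1) + (-2)(0) = -5
A^3[2,1] = (-2)(2) + (1)(-1) = -5
A^3[2,2] = (-2)(-1) + (1)(0) = 2
A^3 = 
  [ 12,  -5]
  [ -5,   2]

A^4 = A^3·A:
A^4[1,1] = (12)(2) + (-5)(-1) = 29
A^4[1,2] = (12)(-1) + (-5)(0) = -12
A^4[2,1] = (-5)(2) + (2)(-1) = -12
A^4[2,2] = (-5)(-1) + (2)(0) = 5
A^4 = 
  [ 29, -12]
  [-12,   5]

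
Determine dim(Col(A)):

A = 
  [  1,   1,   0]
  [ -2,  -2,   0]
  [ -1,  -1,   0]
Row reduce:
R2 → R2 + (2)·R1
R3 → R3 + (1)·R1
REF = 
  [  1,   1,   0]
  [  0,   0,   0]
  [  0,   0,   0]
Pivot columns: 1 → 1 pivot.
dim(Col(A)) = number of pivot columns = 1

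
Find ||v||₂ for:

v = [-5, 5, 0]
7.071

||v||₂ = √((-5)² + (5)² + (0)²) = √50 = 7.071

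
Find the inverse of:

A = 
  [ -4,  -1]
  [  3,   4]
det(A) = (-4)(4) - (-1)(3) = -13
For a 2×2 matrix, A⁻¹ = (1/det(A)) · [[d, -b], [-c, a]]
    = (-1/13) · [[4, 1], [-3, -4]]

A⁻¹ = 
  [-4/13, -1/13]
  [ 3/13,  4/13]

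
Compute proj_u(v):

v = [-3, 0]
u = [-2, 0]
v·u = (-3)(-2) + (0)(0) = 6
u·u = (-2)² + (0)² = 4
proj_u(v) = (v·u / u·u) × u = (6/4) × u = (3/2) × u

proj_u(v) = [-3, 0]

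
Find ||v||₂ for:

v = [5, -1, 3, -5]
7.746

||v||₂ = √((5)² + (-1)² + (3)² + (-5)²) = √60 = 7.746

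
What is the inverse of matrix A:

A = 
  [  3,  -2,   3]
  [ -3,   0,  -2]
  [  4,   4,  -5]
det(A) = (3)·((0)(-5) - (-2)(4)) - (-2)·((-3)(-5) - (-2)(4)) + (3)·((-3)(4) - (0)(4))
  = (3)(8) - (-2)(23) + (3)(-12)
  = 34
det(A) = 34 ≠ 0, so A is invertible.

Cofactors Cᵢⱼ = (-1)ⁱ⁺ʲ·Mᵢⱼ:
C = 
  [  8, -23, -12]
  [  2, -27, -20]
  [  4,  -3,  -6]

adj(A) = Cᵀ:
adj(A) = 
  [  8,   2,   4]
  [-23, -27,  -3]
  [-12, -20,  -6]

A⁻¹ = (1/34) · adj(A):
A⁻¹ = 
  [  4/17,   1/17,   2/17]
  [-23/34, -27/34,  -3/34]
  [ -6/17, -10/17,  -3/17]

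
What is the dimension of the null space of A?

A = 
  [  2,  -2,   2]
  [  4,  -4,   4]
nullity(A) = 2

Row reduce:
R2 → R2 - (2)·R1
REF = 
  [  2,  -2,   2]
  [  0,   0,   0]
Pivot columns: 1 → 1 pivot.
rank(A) = 1, so nullity(A) = 3 - 1 = 2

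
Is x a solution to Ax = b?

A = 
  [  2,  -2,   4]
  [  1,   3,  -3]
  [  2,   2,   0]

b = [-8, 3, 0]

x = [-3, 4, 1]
No

Ax = [-10, 6, 2] ≠ b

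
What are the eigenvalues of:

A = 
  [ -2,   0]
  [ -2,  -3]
λ = -2, -3

tr(A) = -5, det(A) = 6
Characteristic polynomial: λ² - tr(A)λ + det(A) = λ² + 5λ + 6
λ² + 5λ + 6 = (λ + 3)(λ + 2)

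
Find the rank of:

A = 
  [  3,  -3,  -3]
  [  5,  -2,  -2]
Row reduce:
R2 → R2 - (5/3)·R1
REF = 
  [  3,  -3,  -3]
  [  0,   3,   3]
Pivot columns: 1, 2 → 2 pivots.

rank(A) = 2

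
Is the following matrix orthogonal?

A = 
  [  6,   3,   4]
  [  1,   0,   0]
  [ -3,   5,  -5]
No

AᵀA = 
  [ 46,   3,  39]
  [  3,  34, -13]
  [ 39, -13,  41]
≠ I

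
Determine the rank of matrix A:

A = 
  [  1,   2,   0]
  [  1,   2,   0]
rank(A) = 1

Row reduce:
R2 → R2 - (1)·R1
REF = 
  [  1,   2,   0]
  [  0,   0,   0]
Pivot columns: 1 → 1 pivot.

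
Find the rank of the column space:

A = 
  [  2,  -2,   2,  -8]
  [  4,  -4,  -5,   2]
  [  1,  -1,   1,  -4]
dim(Col(A)) = 2

Row reduce:
R2 → R2 - (2)·R1
R3 → R3 - (1/2)·R1
REF = 
  [  2,  -2,   2,  -8]
  [  0,   0,  -9,  18]
  [  0,   0,   0,   0]
Pivot columns: 1, 3 → 2 pivots.
dim(Col(A)) = number of pivot columns = 2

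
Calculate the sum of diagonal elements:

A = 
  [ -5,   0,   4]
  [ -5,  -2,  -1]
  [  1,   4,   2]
-5

tr(A) = -5 + -2 + 2 = -5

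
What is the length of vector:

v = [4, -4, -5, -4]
8.544

||v||₂ = √((4)² + (-4)² + (-5)² + (-4)²) = √73 = 8.544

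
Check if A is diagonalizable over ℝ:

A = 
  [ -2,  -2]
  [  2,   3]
Yes

tr(A) = 1, det(A) = -2
Characteristic polynomial: λ² - tr(A)λ + det(A) = λ² - λ - 2
λ² - λ - 2 = (λ + 1)(λ - 2)
Eigenvalues: 2, -1
λ=-1: alg. mult. = 1, geom. mult. = 2 - rank(A - (-1)I) = 2 - 1 = 1
λ=2: alg. mult. = 1, geom. mult. = 2 - rank(A - (2)I) = 2 - 1 = 1
Sum of geometric multiplicities equals n, so A has n independent eigenvectors.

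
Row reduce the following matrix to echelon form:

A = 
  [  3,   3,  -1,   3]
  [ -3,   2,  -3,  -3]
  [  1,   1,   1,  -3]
Row operations:
R2 → R2 + (1)·R1
R3 → R3 - (1/3)·R1

Resulting echelon form:
REF = 
  [  3,   3,  -1,   3]
  [  0,   5,  -4,   0]
  [  0,   0, 4/3,  -4]

Rank = 3 (number of non-zero pivot rows).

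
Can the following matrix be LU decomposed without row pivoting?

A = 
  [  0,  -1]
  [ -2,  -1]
No.
A[1,1] = 0 but A[2,1] = -2 ≠ 0. Any LU with L unit lower triangular has (LU)[1,1] = U[1,1] and (LU)[2,1] = L[2,1]·U[1,1]; matching A forces U[1,1] = 0, which then forces (LU)[2,1] = 0 ≠ -2. A row swap (pivoting) is required.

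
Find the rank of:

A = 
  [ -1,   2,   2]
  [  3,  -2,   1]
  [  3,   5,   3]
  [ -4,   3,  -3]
rank(A) = 3

Row reduce:
R2 → R2 + (3)·R1
R3 → R3 + (3)·R1
R4 → R4 - (4)·R1
R3 → R3 - (11/4)·R2
R4 → R4 + (5/4)·R2
R4 → R4 - (9/41)·R3
REF = 
  [   -1,     2,     2]
  [    0,     4,     7]
  [    0,     0, -41/4]
  [    0,     0,     0]
Pivot columns: 1, 2, 3 → 3 pivots.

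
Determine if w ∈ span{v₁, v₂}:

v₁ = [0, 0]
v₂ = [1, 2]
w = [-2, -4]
Yes

Form the augmented matrix and row-reduce:
[v₁|v₂|w] = 
  [  0,   1,  -2]
  [  0,   2,  -4]
R2 → R2 - (2)·R1
REF = 
  [  0,   1,  -2]
  [  0,   0,   0]

No row of the form [0 0 | nonzero], so the system is consistent. Back-substitution gives c₁ = 0, c₂ = -2: w = (0)·v₁ + (-2)·v₂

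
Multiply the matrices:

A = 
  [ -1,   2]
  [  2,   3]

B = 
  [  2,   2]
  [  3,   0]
A is 2×2 and B is 2×2, so AB is 2×2. Each entry is (row of A)·(column of B):
AB[1,1] = (-1)(2) + (2)(3) = 4
AB[1,2] = (-1)(2) + (2)(0) = -2
AB[2,1] = (2)(2) + (3)(3) = 13
AB[2,2] = (2)(2) + (3)(0) = 4

AB = 
  [  4,  -2]
  [ 13,   4]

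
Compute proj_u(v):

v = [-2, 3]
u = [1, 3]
v·u = (-2)(1) + (3)(3) = 7
u·u = (1)² + (3)² = 10
proj_u(v) = (v·u / u·u) × u = (7/10) × u

proj_u(v) = [7/10, 21/10]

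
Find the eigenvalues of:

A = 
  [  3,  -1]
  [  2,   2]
tr(A) = 5, det(A) = 8
Characteristic polynomial: λ² - tr(A)λ + det(A) = λ² - 5λ + 8
λ² - 5λ + 8 = 0  ⇒  λ = (5 ± √((-5)² - 4·(8)))/2 = (5 ± √(-7))/2
  = (5 + i√7)/2,  (5 - i√7)/2

λ = (5 + i√7)/2, (5 - i√7)/2  (≈ 2.5 + 1.323i, 2.5 - 1.323i)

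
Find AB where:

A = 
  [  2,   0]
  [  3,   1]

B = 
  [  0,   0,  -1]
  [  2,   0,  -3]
AB = 
  [  0,   0,  -2]
  [  2,   0,  -6]

A is 2×2 and B is 2×3, so AB is 2×3. Each entry is (row of A)·(column of B):
AB[1,1] = (2)(0) + (0)(2) = 0
AB[1,2] = (2)(0) + (0)(0) = 0
AB[1,3] = (2)(-1) + (0)(-3) = -2
AB[2,1] = (3)(0) + (1)(2) = 2
AB[2,2] = (3)(0) + (1)(0) = 0
AB[2,3] = (3)(-1) + (1)(-3) = -6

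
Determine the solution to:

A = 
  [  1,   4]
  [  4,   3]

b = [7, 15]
x = [3, 1]

Row reduce the augmented matrix [A|b]:
R2 → R2 - (4)·R1
REF = 
  [  1,   4,   7]
  [  0, -13, -13]

Back-substitution:
x₂ = (-13) / (-13) = 1
x₁ = (7 - (4)(1)) / 1 = 3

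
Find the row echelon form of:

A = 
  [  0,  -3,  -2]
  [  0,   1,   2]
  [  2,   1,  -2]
Row operations:
Swap R1 ↔ R3
R3 → R3 + (3)·R2

Resulting echelon form:
REF = 
  [  2,   1,  -2]
  [  0,   1,   2]
  [  0,   0,   4]

Rank = 3 (number of non-zero pivot rows).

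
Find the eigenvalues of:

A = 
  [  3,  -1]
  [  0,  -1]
tr(A) = 2, det(A) = -3
Characteristic polynomial: λ² - tr(A)λ + det(A) = λ² - 2λ - 3
λ² - 2λ - 3 = (λ + 1)(λ - 3)

λ = 3, -1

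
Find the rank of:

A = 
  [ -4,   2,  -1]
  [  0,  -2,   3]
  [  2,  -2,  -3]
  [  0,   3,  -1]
Row reduce:
R3 → R3 + (1/2)·R1
R3 → R3 - (1/2)·R2
R4 → R4 + (3/2)·R2
R4 → R4 + (7/10)·R3
REF = 
  [ -4,   2,  -1]
  [  0,  -2,   3]
  [  0,   0,  -5]
  [  0,   0,   0]
Pivot columns: 1, 2, 3 → 3 pivots.

rank(A) = 3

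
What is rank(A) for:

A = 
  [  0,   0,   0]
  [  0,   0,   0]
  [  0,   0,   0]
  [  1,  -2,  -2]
Row reduce:
Swap R1 ↔ R4
REF = 
  [  1,  -2,  -2]
  [  0,   0,   0]
  [  0,   0,   0]
  [  0,   0,   0]
Pivot columns: 1 → 1 pivot.

rank(A) = 1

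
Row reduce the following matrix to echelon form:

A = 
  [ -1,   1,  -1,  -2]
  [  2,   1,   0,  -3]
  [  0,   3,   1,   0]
Row operations:
R2 → R2 + (2)·R1
R3 → R3 - (1)·R2

Resulting echelon form:
REF = 
  [ -1,   1,  -1,  -2]
  [  0,   3,  -2,  -7]
  [  0,   0,   3,   7]

Rank = 3 (number of non-zero pivot rows).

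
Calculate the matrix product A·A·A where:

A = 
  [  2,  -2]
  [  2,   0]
A^3 = 
  [ -8,   0]
  [  0,  -8]

A² = A·A:
A²[1,1] = (2)(2) + (-2)(2) = 0
A²[1,2] = (2)(-2) + (-2)(0) = -4
A²[2,1] = (2)(2) + (0)(2) = 4
A²[2,2] = (2)(-2) + (0)(0) = -4
A² = 
  [  0,  -4]
  [  4,  -4]

A^3 = A^2·A:
A^3[1,1] = (0)(2) + (-4)(2) = -8
A^3[1,2] = (0)(-2) + (-4)(0) = 0
A^3[2,1] = (4)(2) + (-4)(2) = 0
A^3[2,2] = (4)(-2) + (-4)(0) = -8
A^3 = 
  [ -8,   0]
  [  0,  -8]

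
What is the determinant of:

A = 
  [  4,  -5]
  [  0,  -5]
For a 2×2 matrix, det = ad - bc = (4)(-5) - (-5)(0) = -20

det(A) = -20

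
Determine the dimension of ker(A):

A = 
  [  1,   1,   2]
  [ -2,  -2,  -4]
nullity(A) = 2

Row reduce:
R2 → R2 + (2)·R1
REF = 
  [  1,   1,   2]
  [  0,   0,   0]
Pivot columns: 1 → 1 pivot.
rank(A) = 1, so nullity(A) = 3 - 1 = 2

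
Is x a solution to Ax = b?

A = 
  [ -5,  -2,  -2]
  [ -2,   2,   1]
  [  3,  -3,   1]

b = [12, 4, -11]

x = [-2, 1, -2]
Yes

Ax = [12, 4, -11] = b ✓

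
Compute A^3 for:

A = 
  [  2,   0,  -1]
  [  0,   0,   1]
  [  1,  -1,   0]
A² = A·A:
A²[1,1] = (2)(2) + (0)(0) + (-1)(1) = 3
A²[1,2] = (2)(0) + (0)(0) + (-1)(-1) = 1
A²[1,3] = (2)(-1) + (0)(1) + (-1)(0) = -2
A²[2,1] = (0)(2) + (0)(0) + (1)(1) = 1
A²[2,2] = (0)(0) + (0)(0) + (1)(-1) = -1
A²[2,3] = (0)(-1) + (0)(1) + (1)(0) = 0
A²[3,1] = (1)(2) + (-1)(0) + (0)(1) = 2
A²[3,2] = (1)(0) + (-1)(0) + (0)(-1) = 0
A²[3,3] = (1)(-1) + (-1)(1) + (0)(0) = -2
A² = 
  [  3,   1,  -2]
  [  1,  -1,   0]
  [  2,   0,  -2]

A^3 = A^2·A:
A^3[1,1] = (3)(2) + (1)(0) + (-2)(1) = 4
A^3[1,2] = (3)(0) + (1)(0) + (-2)(-1) = 2
A^3[1,3] = (3)(-1) + (1)(1) + (-2)(0) = -2
A^3[2,1] = (1)(2) + (-1)(0) + (0)(1) = 2
A^3[2,2] = (1)(0) + (-1)(0) + (0)(-1) = 0
A^3[2,3] = (1)(-1) + (-1)(1) + (0)(0) = -2
A^3[3,1] = (2)(2) + (0)(0) + (-2)(1) = 2
A^3[3,2] = (2)(0) + (0)(0) + (-2)(-1) = 2
A^3[3,3] = (2)(-1) + (0)(1) + (-2)(0) = -2
A^3 = 
  [  4,   2,  -2]
  [  2,   0,  -2]
  [  2,   2,  -2]

Therefore
A^3 = 
  [  4,   2,  -2]
  [  2,   0,  -2]
  [  2,   2,  -2]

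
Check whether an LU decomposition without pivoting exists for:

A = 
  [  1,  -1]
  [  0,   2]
Yes.
A[1,1] = 1 ≠ 0, so Gaussian elimination proceeds without a row swap: multiplier ℓ₂₁ = (0)/(1) = 0, and U[2,2] = 2 - (0)(-1) = 2.
L = 
  [  1,   0]
  [  0,   1]
U = 
  [  1,  -1]
  [  0,   2]
Check row 2 of LU: [(0)(1), (0)(-1) + 2] = [0, 2] = row 2 of A ✓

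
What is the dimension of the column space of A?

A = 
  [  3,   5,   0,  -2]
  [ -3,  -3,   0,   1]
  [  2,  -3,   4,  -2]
dim(Col(A)) = 3

Row reduce:
R2 → R2 + (1)·R1
R3 → R3 - (2/3)·R1
R3 → R3 + (19/6)·R2
REF = 
  [    3,     5,     0,    -2]
  [    0,     2,     0,    -1]
  [    0,     0,     4, -23/6]
Pivot columns: 1, 2, 3 → 3 pivots.
dim(Col(A)) = number of pivot columns = 3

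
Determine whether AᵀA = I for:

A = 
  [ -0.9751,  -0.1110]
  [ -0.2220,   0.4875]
No

AᵀA = 
  [  1.0001,   0]
  [  0,   0.2500]
≠ I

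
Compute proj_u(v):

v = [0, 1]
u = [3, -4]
v·u = (0)(3) + (1)(-4) = -4
u·u = (3)² + (-4)² = 25
proj_u(v) = (v·u / u·u) × u = (-4/25) × u

proj_u(v) = [-12/25, 16/25]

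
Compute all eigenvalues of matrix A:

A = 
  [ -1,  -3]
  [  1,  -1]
tr(A) = -2, det(A) = 4
Characteristic polynomial: λ² - tr(A)λ + det(A) = λ² + 2λ + 4
λ² + 2λ + 4 = 0  ⇒  λ = (-2 ± √((2)² - 4·(4)))/2 = (-2 ± √(-12))/2
  = -1 + i√3,  -1 - i√3

λ = -1 + i√3, -1 - i√3  (≈ -1 + 1.732i, -1 - 1.732i)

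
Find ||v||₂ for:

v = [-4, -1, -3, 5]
7.141

||v||₂ = √((-4)² + (-1)² + (-3)² + (5)²) = √51 = 7.141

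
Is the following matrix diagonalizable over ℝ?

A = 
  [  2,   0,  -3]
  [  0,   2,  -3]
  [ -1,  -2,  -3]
Yes

Characteristic polynomial: det(λI - A) = λ³ - λ² - 17λ + 30
Testing integer divisors of the constant term: p(2) = 0, so (λ - 2) is a factor:
p(λ) = (λ - 2)(λ² + λ - 15)
λ² + λ - 15 = 0  ⇒  λ = (-1 ± √((1)² - 4·(-15)))/2 = (-1 ± √(61))/2
  = (-1 + √61)/2,  (-1 - √61)/2
Eigenvalues: 2, (-1 + √61)/2, (-1 - √61)/2  (≈ 2, 3.405, -4.405)
The two irrational eigenvalues are distinct (simple), so each has alg. mult. = geom. mult. = 1.
λ=2: alg. mult. = 1, geom. mult. = 3 - rank(A - (2)I) = 3 - 2 = 1
Sum of geometric multiplicities equals n, so A has n independent eigenvectors.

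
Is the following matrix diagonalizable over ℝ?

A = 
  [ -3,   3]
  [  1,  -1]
Yes

tr(A) = -4, det(A) = 0
Characteristic polynomial: λ² - tr(A)λ + det(A) = λ² + 4λ
λ² + 4λ = λ(λ + 4)
Eigenvalues: 0, -4
λ=-4: alg. mult. = 1, geom. mult. = 2 - rank(A - (-4)I) = 2 - 1 = 1
λ=0: alg. mult. = 1, geom. mult. = 2 - rank(A - (0)I) = 2 - 1 = 1
Sum of geometric multiplicities equals n, so A has n independent eigenvectors.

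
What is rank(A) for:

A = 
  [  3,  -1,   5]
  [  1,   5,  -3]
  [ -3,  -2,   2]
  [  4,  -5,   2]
Row reduce:
R2 → R2 - (1/3)·R1
R3 → R3 + (1)·R1
R4 → R4 - (4/3)·R1
R3 → R3 + (9/16)·R2
R4 → R4 + (11/16)·R2
R4 → R4 + (9/5)·R3
REF = 
  [    3,    -1,     5]
  [    0,  16/3, -14/3]
  [    0,     0,  35/8]
  [    0,     0,     0]
Pivot columns: 1, 2, 3 → 3 pivots.

rank(A) = 3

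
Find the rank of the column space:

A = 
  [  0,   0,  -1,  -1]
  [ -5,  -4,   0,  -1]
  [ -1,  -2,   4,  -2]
Row reduce:
Swap R1 ↔ R2
R3 → R3 - (1/5)·R1
Swap R2 ↔ R3
REF = 
  [  -5,   -4,    0,   -1]
  [   0, -6/5,    4, -9/5]
  [   0,    0,   -1,   -1]
Pivot columns: 1, 2, 3 → 3 pivots.
dim(Col(A)) = number of pivot columns = 3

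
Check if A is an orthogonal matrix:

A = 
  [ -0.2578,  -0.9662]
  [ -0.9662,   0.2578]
Yes

AᵀA = 
  [  1,   0]
  [  0,   1]
≈ I (equal to I up to the 4-dp rounding of the entries)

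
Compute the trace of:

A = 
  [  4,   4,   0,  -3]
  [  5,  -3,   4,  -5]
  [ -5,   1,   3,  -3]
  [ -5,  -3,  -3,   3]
7

tr(A) = 4 + -3 + 3 + 3 = 7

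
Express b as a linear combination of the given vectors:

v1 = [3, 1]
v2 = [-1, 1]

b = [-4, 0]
c1 = -1, c2 = 1

b = -1·v1 + 1·v2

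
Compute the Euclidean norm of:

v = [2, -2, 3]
4.123

||v||₂ = √((2)² + (-2)² + (3)²) = √17 = 4.123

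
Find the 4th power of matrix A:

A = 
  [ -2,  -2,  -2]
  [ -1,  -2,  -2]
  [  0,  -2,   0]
A^4 = 
  [100, 224, 152]
  [ 76, 172, 116]
  [ 36,  80,  56]

A² = A·A:
A²[1,1] = (-2)(-2) + (-2)(-1) + (-2)(0) = 6
A²[1,2] = (-2)(-2) + (-2)(-2) + (-2)(-2) = 12
A²[1,3] = (-2)(-2) + (-2)(-2) + (-2)(0) = 8
A²[2,1] = (-1)(-2) + (-2)(-1) + (-2)(0) = 4
A²[2,2] = (-1)(-2) + (-2)(-2) + (-2)(-2) = 10
A²[2,3] = (-1)(-2) + (-2)(-2) + (-2)(0) = 6
A²[3,1] = (0)(-2) + (-2)(-1) + (0)(0) = 2
A²[3,2] = (0)(-2) + (-2)(-2) + (0)(-2) = 4
A²[3,3] = (0)(-2) + (-2)(-2) + (0)(0) = 4
A² = 
  [  6,  12,   8]
  [  4,  10,   6]
  [  2,   4,   4]

A^3 = A^2·A:
A^3[1,1] = (6)(-2) + (12)(-1) + (8)(0) = -24
A^3[1,2] = (6)(-2) + (12)(-2) + (8)(-2) = -52
A^3[1,3] = (6)(-2) + (12)(-2) + (8)(0) = -36
A^3[2,1] = (4)(-2) + (10)(-1) + (6)(0) = -18
A^3[2,2] = (4)(-2) + (10)(-2) + (6)(-2) = -40
A^3[2,3] = (4)(-2) + (10)(-2) + (6)(0) = -28
A^3[3,1] = (2)(-2) + (4)(-1) + (4)(0) = -8
A^3[3,2] = (2)(-2) + (4)(-2) + (4)(-2) = -20
A^3[3,3] = (2)(-2) + (4)(-2) + (4)(0) = -12
A^3 = 
  [-24, -52, -36]
  [-18, -40, -28]
  [ -8, -20, -12]

A^4 = A^3·A:
A^4[1,1] = (-24)(-2) + (-52)(-1) + (-36)(0) = 100
A^4[1,2] = (-24)(-2) + (-52)(-2) + (-36)(-2) = 224
A^4[1,3] = (-24)(-2) + (-52)(-2) + (-36)(0) = 152
A^4[2,1] = (-18)(-2) + (-40)(-1) + (-28)(0) = 76
A^4[2,2] = (-18)(-2) + (-40)(-2) + (-28)(-2) = 172
A^4[2,3] = (-18)(-2) + (-40)(-2) + (-28)(0) = 116
A^4[3,1] = (-8)(-2) + (-20)(-1) + (-12)(0) = 36
A^4[3,2] = (-8)(-2) + (-20)(-2) + (-12)(-2) = 80
A^4[3,3] = (-8)(-2) + (-20)(-2) + (-12)(0) = 56
A^4 = 
  [100, 224, 152]
  [ 76, 172, 116]
  [ 36,  80,  56]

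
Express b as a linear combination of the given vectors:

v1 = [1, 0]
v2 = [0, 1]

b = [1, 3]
c1 = 1, c2 = 3

b = 1·v1 + 3·v2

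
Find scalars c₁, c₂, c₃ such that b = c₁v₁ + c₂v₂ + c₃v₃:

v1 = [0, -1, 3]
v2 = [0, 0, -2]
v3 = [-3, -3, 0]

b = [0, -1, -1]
c1 = 1, c2 = 2, c3 = 0

b = 1·v1 + 2·v2 + 0·v3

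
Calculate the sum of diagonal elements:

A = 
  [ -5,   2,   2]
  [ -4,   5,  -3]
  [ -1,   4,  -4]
-4

tr(A) = -5 + 5 + -4 = -4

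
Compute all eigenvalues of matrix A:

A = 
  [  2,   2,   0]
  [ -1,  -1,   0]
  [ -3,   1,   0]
Characteristic polynomial: det(λI - A) = λ³ - λ²
The constant term is 0, so λ = 0 is a root: p(λ) = λ(λ² - λ)
λ² - λ = λ(λ - 1)

λ = 0, 1, 0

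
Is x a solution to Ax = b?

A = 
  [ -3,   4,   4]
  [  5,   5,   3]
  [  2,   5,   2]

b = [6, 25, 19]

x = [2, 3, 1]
No

Ax = [10, 28, 21] ≠ b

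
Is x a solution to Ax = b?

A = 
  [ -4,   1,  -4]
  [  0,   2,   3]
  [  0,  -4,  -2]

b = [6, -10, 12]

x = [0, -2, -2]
Yes

Ax = [6, -10, 12] = b ✓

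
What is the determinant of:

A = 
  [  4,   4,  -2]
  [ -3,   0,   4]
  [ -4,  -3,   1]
Cofactor expansion along row 1:
det(A) = (4)·((0)(1) - (4)(-3)) - (4)·((-3)(1) - (4)(-4)) + (-2)·((-3)(-3) - (0)(-4))
  = (4)(12) - (4)(13) + (-2)(9)
  = -22

det(A) = -22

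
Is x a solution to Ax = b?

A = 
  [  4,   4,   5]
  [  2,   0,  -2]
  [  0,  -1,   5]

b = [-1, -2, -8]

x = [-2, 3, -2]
No

Ax = [-6, 0, -13] ≠ b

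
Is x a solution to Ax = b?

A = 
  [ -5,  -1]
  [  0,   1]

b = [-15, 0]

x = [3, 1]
No

Ax = [-16, 1] ≠ b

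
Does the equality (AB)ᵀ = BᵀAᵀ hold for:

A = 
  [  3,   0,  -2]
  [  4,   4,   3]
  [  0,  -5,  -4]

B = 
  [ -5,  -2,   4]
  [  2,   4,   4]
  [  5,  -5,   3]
Yes

(AB)ᵀ = 
  [-25,   3, -30]
  [  4,  -7,   0]
  [  6,  41, -32]

BᵀAᵀ = 
  [-25,   3, -30]
  [  4,  -7,   0]
  [  6,  41, -32]

Both sides are equal — this is the standard identity (AB)ᵀ = BᵀAᵀ, which holds for all A, B.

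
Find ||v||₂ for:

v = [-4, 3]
5

||v||₂ = √((-4)² + (3)²) = √25 = 5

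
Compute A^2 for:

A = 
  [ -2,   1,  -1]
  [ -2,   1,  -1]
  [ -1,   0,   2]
A² = A·A:
A²[1,1] = (-2)(-2) + (1)(-2) + (-1)(-1) = 3
A²[1,2] = (-2)(1) + (1)(1) + (-1)(0) = -1
A²[1,3] = (-2)(-1) + (1)(-1) + (-1)(2) = -1
A²[2,1] = (-2)(-2) + (1)(-2) + (-1)(-1) = 3
A²[2,2] = (-2)(1) + (1)(1) + (-1)(0) = -1
A²[2,3] = (-2)(-1) + (1)(-1) + (-1)(2) = -1
A²[3,1] = (-1)(-2) + (0)(-2) + (2)(-1) = 0
A²[3,2] = (-1)(1) + (0)(1) + (2)(0) = -1
A²[3,3] = (-1)(-1) + (0)(-1) + (2)(2) = 5
A² = 
  [  3,  -1,  -1]
  [  3,  -1,  -1]
  [  0,  -1,   5]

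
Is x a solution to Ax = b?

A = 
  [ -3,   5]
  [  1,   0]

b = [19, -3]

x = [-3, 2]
Yes

Ax = [19, -3] = b ✓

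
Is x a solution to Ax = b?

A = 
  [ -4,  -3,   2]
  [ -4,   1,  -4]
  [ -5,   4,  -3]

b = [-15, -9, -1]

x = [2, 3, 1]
Yes

Ax = [-15, -9, -1] = b ✓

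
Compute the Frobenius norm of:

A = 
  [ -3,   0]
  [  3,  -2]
||A||_F = 4.69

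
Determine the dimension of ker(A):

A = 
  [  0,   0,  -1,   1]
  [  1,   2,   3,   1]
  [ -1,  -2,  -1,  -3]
nullity(A) = 2

Row reduce:
Swap R1 ↔ R2
R3 → R3 + (1)·R1
R3 → R3 + (2)·R2
REF = 
  [  1,   2,   3,   1]
  [  0,   0,  -1,   1]
  [  0,   0,   0,   0]
Pivot columns: 1, 3 → 2 pivots.
rank(A) = 2, so nullity(A) = 4 - 2 = 2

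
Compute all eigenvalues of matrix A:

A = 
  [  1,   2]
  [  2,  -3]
λ = -1 + 2√2, -1 - 2√2  (≈ 1.828, -3.828)

tr(A) = -2, det(A) = -7
Characteristic polynomial: λ² - tr(A)λ + det(A) = λ² + 2λ - 7
λ² + 2λ - 7 = 0  ⇒  λ = (-2 ± √((2)² - 4·(-7)))/2 = (-2 ± √(32))/2
  = -1 + 2√2,  -1 - 2√2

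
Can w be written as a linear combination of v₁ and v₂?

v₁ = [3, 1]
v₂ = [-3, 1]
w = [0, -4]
Yes

Form the augmented matrix and row-reduce:
[v₁|v₂|w] = 
  [  3,  -3,   0]
  [  1,   1,  -4]
R2 → R2 - (1/3)·R1
REF = 
  [  3,  -3,   0]
  [  0,   2,  -4]

No row of the form [0 0 | nonzero], so the system is consistent. Back-substitution gives c₁ = -2, c₂ = -2: w = (-2)·v₁ + (-2)·v₂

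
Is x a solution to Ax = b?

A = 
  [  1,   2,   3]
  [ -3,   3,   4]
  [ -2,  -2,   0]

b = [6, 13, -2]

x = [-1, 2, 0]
No

Ax = [3, 9, -2] ≠ b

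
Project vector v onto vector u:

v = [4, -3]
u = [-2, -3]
proj_u(v) = [-2/13, -3/13]

v·u = (4)(-2) + (-3)(-3) = 1
u·u = (-2)² + (-3)² = 13
proj_u(v) = (v·u / u·u) × u = (1/13) × u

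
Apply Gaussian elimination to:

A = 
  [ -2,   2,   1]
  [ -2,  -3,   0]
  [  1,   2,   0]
Row operations:
R2 → R2 - (1)·R1
R3 → R3 + (1/2)·R1
R3 → R3 + (3/5)·R2

Resulting echelon form:
REF = 
  [   -2,     2,     1]
  [    0,    -5,    -1]
  [    0,     0, -1/10]

Rank = 3 (number of non-zero pivot rows).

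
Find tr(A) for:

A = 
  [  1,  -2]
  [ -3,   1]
2

tr(A) = 1 + 1 = 2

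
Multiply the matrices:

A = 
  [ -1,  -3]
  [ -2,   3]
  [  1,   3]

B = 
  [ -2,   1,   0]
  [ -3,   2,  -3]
A is 3×2 and B is 2×3, so AB is 3×3. Each entry is (row of A)·(column of B):
AB[1,1] = (-1)(-2) + (-3)(-3) = 11
AB[1,2] = (-1)(1) + (-3)(2) = -7
AB[1,3] = (-1)(0) + (-3)(-3) = 9
AB[2,1] = (-2)(-2) + (3)(-3) = -5
AB[2,2] = (-2)(1) + (3)(2) = 4
AB[2,3] = (-2)(0) + (3)(-3) = -9
AB[3,1] = (1)(-2) + (3)(-3) = -11
AB[3,2] = (1)(1) + (3)(2) = 7
AB[3,3] = (1)(0) + (3)(-3) = -9

AB = 
  [ 11,  -7,   9]
  [ -5,   4,  -9]
  [-11,   7,  -9]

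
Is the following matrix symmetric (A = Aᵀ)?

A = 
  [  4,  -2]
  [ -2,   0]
Yes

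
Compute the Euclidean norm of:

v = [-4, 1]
4.123

||v||₂ = √((-4)² + (1)²) = √17 = 4.123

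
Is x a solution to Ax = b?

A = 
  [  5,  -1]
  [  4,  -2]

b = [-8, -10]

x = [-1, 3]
Yes

Ax = [-8, -10] = b ✓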